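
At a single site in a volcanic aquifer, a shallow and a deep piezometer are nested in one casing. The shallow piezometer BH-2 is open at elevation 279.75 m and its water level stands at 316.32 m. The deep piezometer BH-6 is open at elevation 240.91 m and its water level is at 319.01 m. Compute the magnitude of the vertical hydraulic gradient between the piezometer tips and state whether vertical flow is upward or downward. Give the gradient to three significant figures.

Total head at BH-2: h = 316.32 m (water level in the standpipe).
Total head at BH-6: h = 319.01 m.
Δh = h(BH-2) − h(BH-6) = 316.32 − 319.01 = -2.69 m.
Vertical separation Δz = 279.75 − 240.91 = 38.84 m.
|i_v| = |Δh| / Δz = 2.69 / 38.84 = 0.0693.
Head is higher in the deep piezometer, so vertical flow is upward (discharge condition).

|i_v| ≈ 0.0693; vertical flow is upward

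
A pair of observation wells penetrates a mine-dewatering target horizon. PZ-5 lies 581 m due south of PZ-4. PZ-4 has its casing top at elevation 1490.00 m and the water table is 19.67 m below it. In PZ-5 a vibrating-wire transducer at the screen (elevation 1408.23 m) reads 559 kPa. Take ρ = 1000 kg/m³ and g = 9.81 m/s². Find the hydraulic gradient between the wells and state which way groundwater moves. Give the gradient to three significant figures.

i ≈ 0.00881; groundwater flows toward the south

Total head at PZ-4: h = 1490.00 − 19.67 = 1470.33 m.
Pressure head at PZ-5: ψ = P/(ρg) = 559×1000 / (1000 × 9.81) = 56.98 m.
Total head at PZ-5: h = z + ψ = 1408.23 + 56.98 = 1465.21 m.
Head difference: h(PZ-4) − h(PZ-5) = 1470.33 − 1465.21 = 5.12 m.
Hydraulic gradient: i = |Δh| / L = 5.12 / 581 = 0.00881.
Flow is from higher to lower head: from PZ-4 toward PZ-5, i.e. toward the south.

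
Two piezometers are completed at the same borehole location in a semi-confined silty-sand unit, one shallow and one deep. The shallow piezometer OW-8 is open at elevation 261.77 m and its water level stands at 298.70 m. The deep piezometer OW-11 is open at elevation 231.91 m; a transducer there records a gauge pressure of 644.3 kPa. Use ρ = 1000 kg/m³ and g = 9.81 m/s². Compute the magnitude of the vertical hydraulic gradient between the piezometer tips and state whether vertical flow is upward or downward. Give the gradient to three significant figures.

|i_v| ≈ 0.0372; vertical flow is downward

Total head at OW-8: h = 298.70 m (water level in the standpipe).
Pressure head at OW-11: ψ = P/(ρg) = 644.3×1000 / (1000 × 9.81) = 65.68 m.
Total head at OW-11: h = z + ψ = 231.91 + 65.68 = 297.59 m.
Δh = h(OW-8) − h(OW-11) = 298.70 − 297.59 = 1.11 m.
Vertical separation Δz = 261.77 − 231.91 = 29.86 m.
|i_v| = |Δh| / Δz = 1.11 / 29.86 = 0.0372.
Head is higher in the shallow piezometer, so vertical flow is downward (recharge condition).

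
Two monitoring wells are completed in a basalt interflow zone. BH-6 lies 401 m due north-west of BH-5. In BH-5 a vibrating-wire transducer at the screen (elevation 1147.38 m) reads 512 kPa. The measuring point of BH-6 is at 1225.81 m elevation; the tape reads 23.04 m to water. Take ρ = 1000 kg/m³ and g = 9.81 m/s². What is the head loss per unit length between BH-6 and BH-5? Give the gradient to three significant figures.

Pressure head at BH-5: ψ = P/(ρg) = 512×1000 / (1000 × 9.81) = 52.19 m.
Total head at BH-5: h = z + ψ = 1147.38 + 52.19 = 1199.57 m.
Total head at BH-6: h = 1225.81 − 23.04 = 1202.77 m.
Head difference: h(BH-5) − h(BH-6) = 1199.57 − 1202.77 = -3.20 m.
Hydraulic gradient: i = |Δh| / L = 3.20 / 401 = 0.00798.

i ≈ 0.00798 m/m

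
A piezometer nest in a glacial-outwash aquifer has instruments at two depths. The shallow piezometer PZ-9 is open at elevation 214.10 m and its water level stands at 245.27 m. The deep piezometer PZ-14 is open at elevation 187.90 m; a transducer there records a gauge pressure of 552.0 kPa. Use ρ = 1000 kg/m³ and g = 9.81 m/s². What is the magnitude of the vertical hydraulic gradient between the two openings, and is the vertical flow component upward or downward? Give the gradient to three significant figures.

|i_v| ≈ 0.0420; vertical flow is downward

Total head at PZ-9: h = 245.27 m (water level in the standpipe).
Pressure head at PZ-14: ψ = P/(ρg) = 552.0×1000 / (1000 × 9.81) = 56.27 m.
Total head at PZ-14: h = z + ψ = 187.90 + 56.27 = 244.17 m.
Δh = h(PZ-9) − h(PZ-14) = 245.27 − 244.17 = 1.10 m.
Vertical separation Δz = 214.10 − 187.90 = 26.20 m.
|i_v| = |Δh| / Δz = 1.10 / 26.20 = 0.0420.
Head is higher in the shallow piezometer, so vertical flow is downward (recharge condition).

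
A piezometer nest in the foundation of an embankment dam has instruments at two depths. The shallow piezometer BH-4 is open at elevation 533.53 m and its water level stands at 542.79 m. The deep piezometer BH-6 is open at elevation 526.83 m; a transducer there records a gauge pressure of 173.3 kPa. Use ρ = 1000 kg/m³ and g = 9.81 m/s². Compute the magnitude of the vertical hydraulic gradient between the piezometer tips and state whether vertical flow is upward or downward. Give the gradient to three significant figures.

|i_v| ≈ 0.255; vertical flow is upward

Total head at BH-4: h = 542.79 m (water level in the standpipe).
Pressure head at BH-6: ψ = P/(ρg) = 173.3×1000 / (1000 × 9.81) = 17.67 m.
Total head at BH-6: h = z + ψ = 526.83 + 17.67 = 544.50 m.
Δh = h(BH-4) − h(BH-6) = 542.79 − 544.50 = -1.71 m.
Vertical separation Δz = 533.53 − 526.83 = 6.70 m.
|i_v| = |Δh| / Δz = 1.71 / 6.70 = 0.255.
Head is higher in the deep piezometer, so vertical flow is upward (discharge condition).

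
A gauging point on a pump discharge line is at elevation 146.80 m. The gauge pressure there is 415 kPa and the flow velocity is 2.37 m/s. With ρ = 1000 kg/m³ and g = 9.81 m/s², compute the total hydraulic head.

Pressure head ψ = P/(ρg) = 415×1000 / (1000 × 9.81) = 42.30 m.
Velocity head = v²/(2g) = 2.37² / (2 × 9.81) = 0.286 m.
h = z + ψ + v²/(2g) = 146.80 + 42.30 + 0.286 = 189.39 m.

h ≈ 189.39 m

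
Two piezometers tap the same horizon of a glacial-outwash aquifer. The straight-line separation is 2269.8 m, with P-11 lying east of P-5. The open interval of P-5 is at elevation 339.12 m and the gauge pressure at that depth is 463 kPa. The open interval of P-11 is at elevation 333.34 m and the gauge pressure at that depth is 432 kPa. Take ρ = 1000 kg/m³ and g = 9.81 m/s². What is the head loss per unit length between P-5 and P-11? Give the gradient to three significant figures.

i ≈ 0.00394 m/m

Pressure head at P-5: ψ = P/(ρg) = 463×1000 / (1000 × 9.81) = 47.20 m.
Total head at P-5: h = z + ψ = 339.12 + 47.20 = 386.32 m.
Pressure head at P-11: ψ = P/(ρg) = 432×1000 / (1000 × 9.81) = 44.04 m.
Total head at P-11: h = z + ψ = 333.34 + 44.04 = 377.38 m.
Head difference: h(P-5) − h(P-11) = 386.32 − 377.38 = 8.94 m.
Hydraulic gradient: i = |Δh| / L = 8.94 / 2269.8 = 0.00394.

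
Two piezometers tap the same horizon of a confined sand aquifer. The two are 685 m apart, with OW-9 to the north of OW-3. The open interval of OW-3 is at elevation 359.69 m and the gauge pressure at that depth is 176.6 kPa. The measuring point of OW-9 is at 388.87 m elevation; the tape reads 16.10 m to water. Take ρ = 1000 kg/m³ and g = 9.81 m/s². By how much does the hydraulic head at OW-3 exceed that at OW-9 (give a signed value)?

Pressure head at OW-3: ψ = P/(ρg) = 176.6×1000 / (1000 × 9.81) = 18.00 m.
Total head at OW-3: h = z + ψ = 359.69 + 18.00 = 377.69 m.
Total head at OW-9: h = 388.87 − 16.10 = 372.77 m.
Head difference: h(OW-3) − h(OW-9) = 377.69 − 372.77 = 4.92 m.

Δh ≈ 4.92 m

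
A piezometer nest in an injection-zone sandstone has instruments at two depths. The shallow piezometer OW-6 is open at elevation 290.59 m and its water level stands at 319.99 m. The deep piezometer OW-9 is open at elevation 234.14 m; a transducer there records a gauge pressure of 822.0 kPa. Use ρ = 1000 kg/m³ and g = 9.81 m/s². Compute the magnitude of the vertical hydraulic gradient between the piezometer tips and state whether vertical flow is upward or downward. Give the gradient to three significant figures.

Total head at OW-6: h = 319.99 m (water level in the standpipe).
Pressure head at OW-9: ψ = P/(ρg) = 822.0×1000 / (1000 × 9.81) = 83.79 m.
Total head at OW-9: h = z + ψ = 234.14 + 83.79 = 317.93 m.
Δh = h(OW-6) − h(OW-9) = 319.99 − 317.93 = 2.06 m.
Vertical separation Δz = 290.59 − 234.14 = 56.45 m.
|i_v| = |Δh| / Δz = 2.06 / 56.45 = 0.0365.
Head is higher in the shallow piezometer, so vertical flow is downward (recharge condition).

|i_v| ≈ 0.0365; vertical flow is downward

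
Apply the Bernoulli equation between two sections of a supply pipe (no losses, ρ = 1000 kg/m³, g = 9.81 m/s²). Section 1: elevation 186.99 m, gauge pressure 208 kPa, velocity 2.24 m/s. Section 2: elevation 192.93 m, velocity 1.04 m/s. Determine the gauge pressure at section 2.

P₂ ≈ 152 kPa

Pressure head at 1: ψ₁ = P₁/(ρg) = 208×1000 / (1000 × 9.81) = 21.20 m.
Velocity heads: v₁²/2g = 2.24²/19.62 = 0.256 m; v₂²/2g = 1.04²/19.62 = 0.055 m.
Total head H = z₁ + ψ₁ + v₁²/2g = 186.99 + 21.20 + 0.256 = 208.45 m.
ψ₂ = H − z₂ − v₂²/2g = 208.45 − 192.93 − 0.055 = 15.46 m.
P₂ = ρgψ₂ = 1000 × 9.81 × 15.46 ≈ 152 kPa.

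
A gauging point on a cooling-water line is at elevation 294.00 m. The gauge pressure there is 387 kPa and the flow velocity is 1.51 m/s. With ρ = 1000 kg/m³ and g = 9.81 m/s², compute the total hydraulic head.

h ≈ 333.57 m

Pressure head ψ = P/(ρg) = 387×1000 / (1000 × 9.81) = 39.45 m.
Velocity head = v²/(2g) = 1.51² / (2 × 9.81) = 0.116 m.
h = z + ψ + v²/(2g) = 294.00 + 39.45 + 0.116 = 333.57 m.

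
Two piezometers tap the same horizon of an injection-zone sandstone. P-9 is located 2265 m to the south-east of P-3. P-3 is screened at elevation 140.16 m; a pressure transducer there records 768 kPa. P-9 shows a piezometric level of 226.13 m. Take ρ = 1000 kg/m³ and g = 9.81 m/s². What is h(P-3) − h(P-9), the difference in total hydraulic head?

Δh ≈ -7.68 m

Pressure head at P-3: ψ = P/(ρg) = 768×1000 / (1000 × 9.81) = 78.29 m.
Total head at P-3: h = z + ψ = 140.16 + 78.29 = 218.45 m.
Total head at P-9: h = 226.13 m (water level in the piezometer is the total head).
Head difference: h(P-3) − h(P-9) = 218.45 − 226.13 = -7.68 m.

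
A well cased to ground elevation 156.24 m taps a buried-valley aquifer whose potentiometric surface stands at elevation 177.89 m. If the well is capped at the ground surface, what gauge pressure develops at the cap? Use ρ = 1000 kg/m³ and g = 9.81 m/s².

P ≈ 212 kPa

Head above the cap: Δh = 177.89 − 156.24 = 21.65 m.
P = ρgΔh = 1000 × 9.81 × 21.65 = 212386 Pa ≈ 212 kPa.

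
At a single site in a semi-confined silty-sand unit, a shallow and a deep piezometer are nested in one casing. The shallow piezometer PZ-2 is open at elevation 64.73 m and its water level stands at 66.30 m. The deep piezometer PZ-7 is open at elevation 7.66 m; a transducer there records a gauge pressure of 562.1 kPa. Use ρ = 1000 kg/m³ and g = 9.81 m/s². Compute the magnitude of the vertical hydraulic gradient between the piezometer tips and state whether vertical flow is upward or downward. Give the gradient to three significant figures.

Total head at PZ-2: h = 66.30 m (water level in the standpipe).
Pressure head at PZ-7: ψ = P/(ρg) = 562.1×1000 / (1000 × 9.81) = 57.30 m.
Total head at PZ-7: h = z + ψ = 7.66 + 57.30 = 64.96 m.
Δh = h(PZ-2) − h(PZ-7) = 66.30 − 64.96 = 1.34 m.
Vertical separation Δz = 64.73 − 7.66 = 57.07 m.
|i_v| = |Δh| / Δz = 1.34 / 57.07 = 0.0235.
Head is higher in the shallow piezometer, so vertical flow is downward (recharge condition).

|i_v| ≈ 0.0235; vertical flow is downward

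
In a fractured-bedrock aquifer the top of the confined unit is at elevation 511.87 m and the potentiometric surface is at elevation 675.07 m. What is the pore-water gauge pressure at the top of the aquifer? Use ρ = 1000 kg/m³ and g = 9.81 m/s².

P ≈ 1600 kPa

Pressure head at the aquifer top: ψ = h − z = 675.07 − 511.87 = 163.20 m.
P = ρgψ = 1000 × 9.81 × 163.20 = 1600992 Pa ≈ 1600 kPa.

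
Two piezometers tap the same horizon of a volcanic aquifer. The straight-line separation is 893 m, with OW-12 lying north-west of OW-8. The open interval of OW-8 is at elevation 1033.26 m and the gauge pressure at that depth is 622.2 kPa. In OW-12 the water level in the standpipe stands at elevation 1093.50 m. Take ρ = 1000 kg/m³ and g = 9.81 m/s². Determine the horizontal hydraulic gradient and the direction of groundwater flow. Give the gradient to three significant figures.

i ≈ 0.00357; groundwater flows toward the north-west

Pressure head at OW-8: ψ = P/(ρg) = 622.2×1000 / (1000 × 9.81) = 63.43 m.
Total head at OW-8: h = z + ψ = 1033.26 + 63.43 = 1096.69 m.
Total head at OW-12: h = 1093.50 m (water level in the piezometer is the total head).
Head difference: h(OW-8) − h(OW-12) = 1096.69 − 1093.50 = 3.19 m.
Hydraulic gradient: i = |Δh| / L = 3.19 / 893 = 0.00357.
Flow is from higher to lower head: from OW-8 toward OW-12, i.e. toward the north-west.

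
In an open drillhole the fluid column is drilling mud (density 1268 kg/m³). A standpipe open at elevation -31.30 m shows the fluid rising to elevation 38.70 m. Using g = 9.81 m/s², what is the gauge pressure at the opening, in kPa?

P ≈ 871 kPa

Pressure head ψ = h − z = 38.70 − (-31.30) = 70.00 m.
P = ρgψ = 1268 × 9.81 × 70.00 = 870736 Pa ≈ 871 kPa.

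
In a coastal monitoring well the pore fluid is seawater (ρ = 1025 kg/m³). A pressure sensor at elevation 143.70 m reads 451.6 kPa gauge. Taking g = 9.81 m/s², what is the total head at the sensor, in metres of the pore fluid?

h ≈ 188.61 m

ψ = P/(ρg) = 451.6×1000 / (1025 × 9.81) = 44.91 m.
h = z + ψ = 143.70 + 44.91 = 188.61 m.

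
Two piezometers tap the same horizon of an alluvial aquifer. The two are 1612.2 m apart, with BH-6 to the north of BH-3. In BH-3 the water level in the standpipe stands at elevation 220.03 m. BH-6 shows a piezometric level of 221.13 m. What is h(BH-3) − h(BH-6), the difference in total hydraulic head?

Δh ≈ -1.10 m

Total head at BH-3: h = 220.03 m (water level in the piezometer is the total head).
Total head at BH-6: h = 221.13 m (water level in the piezometer is the total head).
Head difference: h(BH-3) − h(BH-6) = 220.03 − 221.13 = -1.10 m.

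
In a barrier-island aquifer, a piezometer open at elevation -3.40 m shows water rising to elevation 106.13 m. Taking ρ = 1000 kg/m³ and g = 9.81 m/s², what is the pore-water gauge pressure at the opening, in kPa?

P ≈ 1070 kPa

Pressure head ψ = h − z = 106.13 − (-3.40) = 109.53 m.
P = ρgψ = 1000 × 9.81 × 109.53 = 1074489 Pa ≈ 1070 kPa.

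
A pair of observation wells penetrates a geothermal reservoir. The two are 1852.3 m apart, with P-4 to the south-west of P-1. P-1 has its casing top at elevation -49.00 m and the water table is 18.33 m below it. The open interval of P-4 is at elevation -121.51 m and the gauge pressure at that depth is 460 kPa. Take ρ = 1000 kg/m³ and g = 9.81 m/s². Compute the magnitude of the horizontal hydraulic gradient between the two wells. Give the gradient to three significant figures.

i ≈ 0.00394

Total head at P-1: h = -49.00 − 18.33 = -67.33 m.
Pressure head at P-4: ψ = P/(ρg) = 460×1000 / (1000 × 9.81) = 46.89 m.
Total head at P-4: h = z + ψ = -121.51 + 46.89 = -74.62 m.
Head difference: h(P-1) − h(P-4) = -67.33 − (-74.62) = 7.29 m.
Hydraulic gradient: i = |Δh| / L = 7.29 / 1852.3 = 0.00394.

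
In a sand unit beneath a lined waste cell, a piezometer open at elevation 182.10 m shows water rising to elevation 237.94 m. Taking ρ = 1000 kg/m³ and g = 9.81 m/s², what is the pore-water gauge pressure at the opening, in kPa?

P ≈ 548 kPa

Pressure head ψ = h − z = 237.94 − 182.10 = 55.84 m.
P = ρgψ = 1000 × 9.81 × 55.84 = 547790 Pa ≈ 548 kPa.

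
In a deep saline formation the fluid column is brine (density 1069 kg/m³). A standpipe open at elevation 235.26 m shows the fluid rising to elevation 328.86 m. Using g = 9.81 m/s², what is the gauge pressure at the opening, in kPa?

Pressure head ψ = h − z = 328.86 − 235.26 = 93.60 m.
P = ρgψ = 1069 × 9.81 × 93.60 = 981573 Pa ≈ 982 kPa.

P ≈ 982 kPa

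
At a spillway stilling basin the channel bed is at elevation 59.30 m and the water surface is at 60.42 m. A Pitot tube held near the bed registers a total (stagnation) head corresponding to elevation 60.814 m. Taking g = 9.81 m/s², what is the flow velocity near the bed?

Near the bed, under hydrostatic conditions, the piezometric head (z + ψ) equals the free-surface elevation, 60.42 m.
Velocity head = total − piezometric = 60.814 − 60.42 = 0.394 m.
v = √(2g·h_v) = √(2 × 9.81 × 0.394) = 2.78 m/s.

v ≈ 2.78 m/s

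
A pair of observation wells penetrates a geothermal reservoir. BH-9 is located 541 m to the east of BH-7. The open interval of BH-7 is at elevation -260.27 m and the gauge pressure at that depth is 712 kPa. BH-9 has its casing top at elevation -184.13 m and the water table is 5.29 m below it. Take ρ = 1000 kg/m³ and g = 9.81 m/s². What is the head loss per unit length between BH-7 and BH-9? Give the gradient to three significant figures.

Pressure head at BH-7: ψ = P/(ρg) = 712×1000 / (1000 × 9.81) = 72.58 m.
Total head at BH-7: h = z + ψ = -260.27 + 72.58 = -187.69 m.
Total head at BH-9: h = -184.13 − 5.29 = -189.42 m.
Head difference: h(BH-7) − h(BH-9) = -187.69 − (-189.42) = 1.73 m.
Hydraulic gradient: i = |Δh| / L = 1.73 / 541 = 0.00320.

i ≈ 0.00320 m/m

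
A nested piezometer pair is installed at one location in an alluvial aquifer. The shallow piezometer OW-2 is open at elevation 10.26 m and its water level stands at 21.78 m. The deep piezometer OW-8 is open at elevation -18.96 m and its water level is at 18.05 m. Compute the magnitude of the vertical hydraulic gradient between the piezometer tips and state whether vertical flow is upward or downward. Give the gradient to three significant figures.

Total head at OW-2: h = 21.78 m (water level in the standpipe).
Total head at OW-8: h = 18.05 m.
Δh = h(OW-2) − h(OW-8) = 21.78 − 18.05 = 3.73 m.
Vertical separation Δz = 10.26 − (-18.96) = 29.22 m.
|i_v| = |Δh| / Δz = 3.73 / 29.22 = 0.128.
Head is higher in the shallow piezometer, so vertical flow is downward (recharge condition).

|i_v| ≈ 0.128; vertical flow is downward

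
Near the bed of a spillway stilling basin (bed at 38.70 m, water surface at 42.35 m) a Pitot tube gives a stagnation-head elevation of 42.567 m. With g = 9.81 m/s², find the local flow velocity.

v ≈ 2.06 m/s

Near the bed, under hydrostatic conditions, the piezometric head (z + ψ) equals the free-surface elevation, 42.35 m.
Velocity head = total − piezometric = 42.567 − 42.35 = 0.217 m.
v = √(2g·h_v) = √(2 × 9.81 × 0.217) = 2.06 m/s.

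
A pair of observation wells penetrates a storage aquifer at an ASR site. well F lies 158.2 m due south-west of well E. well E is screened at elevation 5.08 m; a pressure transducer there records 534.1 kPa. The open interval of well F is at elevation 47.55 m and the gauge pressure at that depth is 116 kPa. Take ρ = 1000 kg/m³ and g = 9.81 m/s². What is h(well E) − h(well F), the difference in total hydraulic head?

Δh ≈ 0.15 m

Pressure head at well E: ψ = P/(ρg) = 534.1×1000 / (1000 × 9.81) = 54.44 m.
Total head at well E: h = z + ψ = 5.08 + 54.44 = 59.52 m.
Pressure head at well F: ψ = P/(ρg) = 116×1000 / (1000 × 9.81) = 11.82 m.
Total head at well F: h = z + ψ = 47.55 + 11.82 = 59.37 m.
Head difference: h(well E) − h(well F) = 59.52 − 59.37 = 0.15 m.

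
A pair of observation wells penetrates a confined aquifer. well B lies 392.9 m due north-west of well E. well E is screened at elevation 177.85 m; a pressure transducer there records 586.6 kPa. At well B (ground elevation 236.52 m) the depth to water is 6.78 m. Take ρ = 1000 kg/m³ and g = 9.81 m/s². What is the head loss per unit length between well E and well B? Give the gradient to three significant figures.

i ≈ 0.0201 m/m

Pressure head at well E: ψ = P/(ρg) = 586.6×1000 / (1000 × 9.81) = 59.80 m.
Total head at well E: h = z + ψ = 177.85 + 59.80 = 237.65 m.
Total head at well B: h = 236.52 − 6.78 = 229.74 m.
Head difference: h(well E) − h(well B) = 237.65 − 229.74 = 7.91 m.
Hydraulic gradient: i = |Δh| / L = 7.91 / 392.9 = 0.0201.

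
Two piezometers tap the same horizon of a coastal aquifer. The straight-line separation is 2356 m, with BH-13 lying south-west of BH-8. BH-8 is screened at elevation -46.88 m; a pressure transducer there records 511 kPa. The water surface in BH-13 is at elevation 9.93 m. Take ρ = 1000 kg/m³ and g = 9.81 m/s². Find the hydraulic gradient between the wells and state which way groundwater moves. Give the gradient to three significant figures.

Pressure head at BH-8: ψ = P/(ρg) = 511×1000 / (1000 × 9.81) = 52.09 m.
Total head at BH-8: h = z + ψ = -46.88 + 52.09 = 5.21 m.
Total head at BH-13: h = 9.93 m (water level in the piezometer is the total head).
Head difference: h(BH-8) − h(BH-13) = 5.21 − 9.93 = -4.72 m.
Hydraulic gradient: i = |Δh| / L = 4.72 / 2356 = 0.00200.
Flow is from higher to lower head: from BH-13 toward BH-8, i.e. toward the north-east.

i ≈ 0.00200; groundwater flows toward the north-east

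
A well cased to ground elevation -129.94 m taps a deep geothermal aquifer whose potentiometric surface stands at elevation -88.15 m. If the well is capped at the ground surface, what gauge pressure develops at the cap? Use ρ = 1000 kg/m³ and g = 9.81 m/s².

Head above the cap: Δh = -88.15 − (-129.94) = 41.79 m.
P = ρgΔh = 1000 × 9.81 × 41.79 = 409960 Pa ≈ 410 kPa.

P ≈ 410 kPa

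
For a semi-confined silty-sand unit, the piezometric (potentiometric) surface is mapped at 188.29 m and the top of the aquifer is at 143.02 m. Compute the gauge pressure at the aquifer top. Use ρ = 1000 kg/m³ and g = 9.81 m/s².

Pressure head at the aquifer top: ψ = h − z = 188.29 − 143.02 = 45.27 m.
P = ρgψ = 1000 × 9.81 × 45.27 = 444099 Pa ≈ 444 kPa.

P ≈ 444 kPa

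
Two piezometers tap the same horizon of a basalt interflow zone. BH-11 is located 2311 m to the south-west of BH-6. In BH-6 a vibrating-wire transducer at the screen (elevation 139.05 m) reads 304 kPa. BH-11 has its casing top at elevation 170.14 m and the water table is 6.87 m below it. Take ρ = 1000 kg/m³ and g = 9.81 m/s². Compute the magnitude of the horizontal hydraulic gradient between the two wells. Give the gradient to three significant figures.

Pressure head at BH-6: ψ = P/(ρg) = 304×1000 / (1000 × 9.81) = 30.99 m.
Total head at BH-6: h = z + ψ = 139.05 + 30.99 = 170.04 m.
Total head at BH-11: h = 170.14 − 6.87 = 163.27 m.
Head difference: h(BH-6) − h(BH-11) = 170.04 − 163.27 = 6.77 m.
Hydraulic gradient: i = |Δh| / L = 6.77 / 2311 = 0.00293.

i ≈ 0.00293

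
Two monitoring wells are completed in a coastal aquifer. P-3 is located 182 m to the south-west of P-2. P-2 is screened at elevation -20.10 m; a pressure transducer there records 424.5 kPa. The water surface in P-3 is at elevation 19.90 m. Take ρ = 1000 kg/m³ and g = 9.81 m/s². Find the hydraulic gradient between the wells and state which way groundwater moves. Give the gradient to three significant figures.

i ≈ 0.0180; groundwater flows toward the south-west

Pressure head at P-2: ψ = P/(ρg) = 424.5×1000 / (1000 × 9.81) = 43.27 m.
Total head at P-2: h = z + ψ = -20.10 + 43.27 = 23.17 m.
Total head at P-3: h = 19.90 m (water level in the piezometer is the total head).
Head difference: h(P-2) − h(P-3) = 23.17 − 19.90 = 3.27 m.
Hydraulic gradient: i = |Δh| / L = 3.27 / 182 = 0.0180.
Flow is from higher to lower head: from P-2 toward P-3, i.e. toward the south-west.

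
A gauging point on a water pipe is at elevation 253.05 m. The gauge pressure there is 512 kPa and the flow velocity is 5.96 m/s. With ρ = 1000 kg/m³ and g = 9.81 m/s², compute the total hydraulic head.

Pressure head ψ = P/(ρg) = 512×1000 / (1000 × 9.81) = 52.19 m.
Velocity head = v²/(2g) = 5.96² / (2 × 9.81) = 1.810 m.
h = z + ψ + v²/(2g) = 253.05 + 52.19 + 1.810 = 307.05 m.

h ≈ 307.05 m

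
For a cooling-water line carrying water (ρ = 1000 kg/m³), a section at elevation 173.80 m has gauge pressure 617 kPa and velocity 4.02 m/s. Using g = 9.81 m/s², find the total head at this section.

h ≈ 237.52 m

Pressure head ψ = P/(ρg) = 617×1000 / (1000 × 9.81) = 62.90 m.
Velocity head = v²/(2g) = 4.02² / (2 × 9.81) = 0.824 m.
h = z + ψ + v²/(2g) = 173.80 + 62.90 + 0.824 = 237.52 m.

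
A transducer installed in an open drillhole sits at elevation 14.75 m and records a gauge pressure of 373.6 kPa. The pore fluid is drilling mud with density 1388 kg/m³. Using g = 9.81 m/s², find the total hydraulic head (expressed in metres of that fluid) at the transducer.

h ≈ 42.19 m

ψ = P/(ρg) = 373.6×1000 / (1388 × 9.81) = 27.44 m.
h = z + ψ = 14.75 + 27.44 = 42.19 m.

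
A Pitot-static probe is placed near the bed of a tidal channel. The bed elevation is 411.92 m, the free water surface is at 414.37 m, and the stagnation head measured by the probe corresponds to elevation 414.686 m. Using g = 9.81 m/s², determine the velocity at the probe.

Near the bed, under hydrostatic conditions, the piezometric head (z + ψ) equals the free-surface elevation, 414.37 m.
Velocity head = total − piezometric = 414.686 − 414.37 = 0.316 m.
v = √(2g·h_v) = √(2 × 9.81 × 0.316) = 2.49 m/s.

v ≈ 2.49 m/s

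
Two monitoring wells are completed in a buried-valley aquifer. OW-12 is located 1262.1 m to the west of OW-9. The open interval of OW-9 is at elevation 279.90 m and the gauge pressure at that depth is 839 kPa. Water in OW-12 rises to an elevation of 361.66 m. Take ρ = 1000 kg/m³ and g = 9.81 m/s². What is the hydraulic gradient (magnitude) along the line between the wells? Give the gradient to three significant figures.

Pressure head at OW-9: ψ = P/(ρg) = 839×1000 / (1000 × 9.81) = 85.52 m.
Total head at OW-9: h = z + ψ = 279.90 + 85.52 = 365.42 m.
Total head at OW-12: h = 361.66 m (water level in the piezometer is the total head).
Head difference: h(OW-9) − h(OW-12) = 365.42 − 361.66 = 3.76 m.
Hydraulic gradient: i = |Δh| / L = 3.76 / 1262.1 = 0.00298.

i ≈ 0.00298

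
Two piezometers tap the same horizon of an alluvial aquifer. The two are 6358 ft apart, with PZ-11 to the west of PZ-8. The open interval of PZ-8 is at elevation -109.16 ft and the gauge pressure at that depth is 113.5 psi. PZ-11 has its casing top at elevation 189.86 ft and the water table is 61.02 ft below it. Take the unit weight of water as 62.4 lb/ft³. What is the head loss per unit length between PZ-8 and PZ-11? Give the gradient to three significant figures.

Pressure head at PZ-8: ψ = 144·P/γ = 144 × 113.5 / 62.4 = 261.92 ft.
Total head at PZ-8: h = z + ψ = -109.16 + 261.92 = 152.76 ft.
Total head at PZ-11: h = 189.86 − 61.02 = 128.84 ft.
Head difference: h(PZ-8) − h(PZ-11) = 152.76 − 128.84 = 23.92 ft.
Hydraulic gradient: i = |Δh| / L = 23.92 / 6358 = 0.00376.

i ≈ 0.00376 ft/ft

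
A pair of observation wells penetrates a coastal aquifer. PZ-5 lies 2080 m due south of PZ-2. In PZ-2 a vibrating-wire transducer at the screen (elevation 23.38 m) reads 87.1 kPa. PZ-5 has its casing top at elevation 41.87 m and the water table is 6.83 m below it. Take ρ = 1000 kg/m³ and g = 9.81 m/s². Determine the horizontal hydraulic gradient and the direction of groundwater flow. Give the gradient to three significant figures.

Pressure head at PZ-2: ψ = P/(ρg) = 87.1×1000 / (1000 × 9.81) = 8.88 m.
Total head at PZ-2: h = z + ψ = 23.38 + 8.88 = 32.26 m.
Total head at PZ-5: h = 41.87 − 6.83 = 35.04 m.
Head difference: h(PZ-2) − h(PZ-5) = 32.26 − 35.04 = -2.78 m.
Hydraulic gradient: i = |Δh| / L = 2.78 / 2080 = 0.00134.
Flow is from higher to lower head: from PZ-5 toward PZ-2, i.e. toward the north.

i ≈ 0.00134; groundwater flows toward the north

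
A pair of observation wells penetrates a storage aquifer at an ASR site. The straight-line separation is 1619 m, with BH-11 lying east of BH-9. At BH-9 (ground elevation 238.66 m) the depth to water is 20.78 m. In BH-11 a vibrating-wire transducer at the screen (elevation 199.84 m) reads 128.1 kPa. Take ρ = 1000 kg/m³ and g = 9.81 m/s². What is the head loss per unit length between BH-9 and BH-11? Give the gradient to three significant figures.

i ≈ 0.00308 m/m

Total head at BH-9: h = 238.66 − 20.78 = 217.88 m.
Pressure head at BH-11: ψ = P/(ρg) = 128.1×1000 / (1000 × 9.81) = 13.06 m.
Total head at BH-11: h = z + ψ = 199.84 + 13.06 = 212.90 m.
Head difference: h(BH-9) − h(BH-11) = 217.88 − 212.90 = 4.98 m.
Hydraulic gradient: i = |Δh| / L = 4.98 / 1619 = 0.00308.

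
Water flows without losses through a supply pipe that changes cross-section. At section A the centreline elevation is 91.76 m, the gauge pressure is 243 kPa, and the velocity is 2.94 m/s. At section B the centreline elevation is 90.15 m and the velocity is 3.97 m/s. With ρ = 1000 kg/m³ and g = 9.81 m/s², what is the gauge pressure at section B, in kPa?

Pressure head at A: ψ₁ = P₁/(ρg) = 243×1000 / (1000 × 9.81) = 24.77 m.
Velocity heads: v₁²/2g = 2.94²/19.62 = 0.441 m; v₂²/2g = 3.97²/19.62 = 0.803 m.
Total head H = z₁ + ψ₁ + v₁²/2g = 91.76 + 24.77 + 0.441 = 116.97 m.
ψ₂ = H − z₂ − v₂²/2g = 116.97 − 90.15 − 0.803 = 26.02 m.
P₂ = ρgψ₂ = 1000 × 9.81 × 26.02 ≈ 255 kPa.

P₂ ≈ 255 kPa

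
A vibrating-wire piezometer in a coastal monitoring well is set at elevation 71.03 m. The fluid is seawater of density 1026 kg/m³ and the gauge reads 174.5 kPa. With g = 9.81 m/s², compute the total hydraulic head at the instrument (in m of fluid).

ψ = P/(ρg) = 174.5×1000 / (1026 × 9.81) = 17.34 m.
h = z + ψ = 71.03 + 17.34 = 88.37 m.

h ≈ 88.37 m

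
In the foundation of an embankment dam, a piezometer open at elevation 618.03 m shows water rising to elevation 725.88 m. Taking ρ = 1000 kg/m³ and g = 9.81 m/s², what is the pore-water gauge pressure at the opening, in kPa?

P ≈ 1060 kPa

Pressure head ψ = h − z = 725.88 − 618.03 = 107.85 m.
P = ρgψ = 1000 × 9.81 × 107.85 = 1058008 Pa ≈ 1060 kPa.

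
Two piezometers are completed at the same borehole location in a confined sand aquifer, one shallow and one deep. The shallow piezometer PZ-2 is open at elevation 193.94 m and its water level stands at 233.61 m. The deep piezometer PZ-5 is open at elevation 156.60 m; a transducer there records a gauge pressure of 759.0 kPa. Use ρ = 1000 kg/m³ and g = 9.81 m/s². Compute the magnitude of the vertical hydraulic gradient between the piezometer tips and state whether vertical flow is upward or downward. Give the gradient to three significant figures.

Total head at PZ-2: h = 233.61 m (water level in the standpipe).
Pressure head at PZ-5: ψ = P/(ρg) = 759.0×1000 / (1000 × 9.81) = 77.37 m.
Total head at PZ-5: h = z + ψ = 156.60 + 77.37 = 233.97 m.
Δh = h(PZ-2) − h(PZ-5) = 233.61 − 233.97 = -0.36 m.
Vertical separation Δz = 193.94 − 156.60 = 37.34 m.
|i_v| = |Δh| / Δz = 0.36 / 37.34 = 0.00964.
Head is higher in the deep piezometer, so vertical flow is upward (discharge condition).

|i_v| ≈ 0.00964; vertical flow is upward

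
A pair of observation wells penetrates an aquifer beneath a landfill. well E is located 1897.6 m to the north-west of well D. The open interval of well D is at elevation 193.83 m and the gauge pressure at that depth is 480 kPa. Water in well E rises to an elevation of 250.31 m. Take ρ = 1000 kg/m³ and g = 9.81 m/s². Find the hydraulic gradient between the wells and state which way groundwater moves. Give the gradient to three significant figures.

Pressure head at well D: ψ = P/(ρg) = 480×1000 / (1000 × 9.81) = 48.93 m.
Total head at well D: h = z + ψ = 193.83 + 48.93 = 242.76 m.
Total head at well E: h = 250.31 m (water level in the piezometer is the total head).
Head difference: h(well D) − h(well E) = 242.76 − 250.31 = -7.55 m.
Hydraulic gradient: i = |Δh| / L = 7.55 / 1897.6 = 0.00398.
Flow is from higher to lower head: from well E toward well D, i.e. toward the south-east.

i ≈ 0.00398; groundwater flows toward the south-east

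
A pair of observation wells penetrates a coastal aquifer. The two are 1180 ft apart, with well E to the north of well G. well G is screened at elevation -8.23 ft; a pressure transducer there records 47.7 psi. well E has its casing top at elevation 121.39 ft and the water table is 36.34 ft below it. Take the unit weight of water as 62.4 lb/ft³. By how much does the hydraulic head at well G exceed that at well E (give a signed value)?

Δh ≈ 16.80 ft

Pressure head at well G: ψ = 144·P/γ = 144 × 47.7 / 62.4 = 110.08 ft.
Total head at well G: h = z + ψ = -8.23 + 110.08 = 101.85 ft.
Total head at well E: h = 121.39 − 36.34 = 85.05 ft.
Head difference: h(well G) − h(well E) = 101.85 − 85.05 = 16.80 ft.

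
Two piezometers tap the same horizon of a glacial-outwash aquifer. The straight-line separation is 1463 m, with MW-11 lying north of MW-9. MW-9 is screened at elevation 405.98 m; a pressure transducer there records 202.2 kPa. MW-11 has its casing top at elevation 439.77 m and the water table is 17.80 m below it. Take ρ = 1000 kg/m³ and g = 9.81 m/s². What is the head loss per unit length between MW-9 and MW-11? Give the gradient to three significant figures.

Pressure head at MW-9: ψ = P/(ρg) = 202.2×1000 / (1000 × 9.81) = 20.61 m.
Total head at MW-9: h = z + ψ = 405.98 + 20.61 = 426.59 m.
Total head at MW-11: h = 439.77 − 17.80 = 421.97 m.
Head difference: h(MW-9) − h(MW-11) = 426.59 − 421.97 = 4.62 m.
Hydraulic gradient: i = |Δh| / L = 4.62 / 1463 = 0.00316.

i ≈ 0.00316 m/m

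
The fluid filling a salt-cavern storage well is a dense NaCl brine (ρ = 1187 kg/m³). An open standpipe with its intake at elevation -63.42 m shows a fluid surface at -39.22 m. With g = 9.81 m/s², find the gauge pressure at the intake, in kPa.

Pressure head ψ = h − z = -39.22 − (-63.42) = 24.20 m.
P = ρgψ = 1187 × 9.81 × 24.20 = 281796 Pa ≈ 282 kPa.

P ≈ 282 kPa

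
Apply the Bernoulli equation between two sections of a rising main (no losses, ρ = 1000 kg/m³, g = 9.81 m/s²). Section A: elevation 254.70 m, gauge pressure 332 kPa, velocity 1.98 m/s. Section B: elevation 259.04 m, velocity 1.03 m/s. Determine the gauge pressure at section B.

P₂ ≈ 291 kPa

Pressure head at A: ψ₁ = P₁/(ρg) = 332×1000 / (1000 × 9.81) = 33.84 m.
Velocity heads: v₁²/2g = 1.98²/19.62 = 0.200 m; v₂²/2g = 1.03²/19.62 = 0.054 m.
Total head H = z₁ + ψ₁ + v₁²/2g = 254.70 + 33.84 + 0.200 = 288.74 m.
ψ₂ = H − z₂ − v₂²/2g = 288.74 − 259.04 − 0.054 = 29.65 m.
P₂ = ρgψ₂ = 1000 × 9.81 × 29.65 ≈ 291 kPa.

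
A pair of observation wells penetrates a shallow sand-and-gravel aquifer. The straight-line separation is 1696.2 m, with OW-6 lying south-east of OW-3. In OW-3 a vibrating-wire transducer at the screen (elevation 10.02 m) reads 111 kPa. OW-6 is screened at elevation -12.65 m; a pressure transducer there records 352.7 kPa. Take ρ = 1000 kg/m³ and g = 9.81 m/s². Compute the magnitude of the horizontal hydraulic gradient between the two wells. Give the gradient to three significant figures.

Pressure head at OW-3: ψ = P/(ρg) = 111×1000 / (1000 × 9.81) = 11.31 m.
Total head at OW-3: h = z + ψ = 10.02 + 11.31 = 21.33 m.
Pressure head at OW-6: ψ = P/(ρg) = 352.7×1000 / (1000 × 9.81) = 35.95 m.
Total head at OW-6: h = z + ψ = -12.65 + 35.95 = 23.30 m.
Head difference: h(OW-3) − h(OW-6) = 21.33 − 23.30 = -1.97 m.
Hydraulic gradient: i = |Δh| / L = 1.97 / 1696.2 = 0.00116.

i ≈ 0.00116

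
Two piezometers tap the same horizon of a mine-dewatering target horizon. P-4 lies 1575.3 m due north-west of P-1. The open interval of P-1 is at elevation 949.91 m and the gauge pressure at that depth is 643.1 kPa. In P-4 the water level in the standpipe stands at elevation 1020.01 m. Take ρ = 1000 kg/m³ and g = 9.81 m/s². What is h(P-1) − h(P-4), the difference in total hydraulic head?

Pressure head at P-1: ψ = P/(ρg) = 643.1×1000 / (1000 × 9.81) = 65.56 m.
Total head at P-1: h = z + ψ = 949.91 + 65.56 = 1015.47 m.
Total head at P-4: h = 1020.01 m (water level in the piezometer is the total head).
Head difference: h(P-1) − h(P-4) = 1015.47 − 1020.01 = -4.54 m.

Δh ≈ -4.54 m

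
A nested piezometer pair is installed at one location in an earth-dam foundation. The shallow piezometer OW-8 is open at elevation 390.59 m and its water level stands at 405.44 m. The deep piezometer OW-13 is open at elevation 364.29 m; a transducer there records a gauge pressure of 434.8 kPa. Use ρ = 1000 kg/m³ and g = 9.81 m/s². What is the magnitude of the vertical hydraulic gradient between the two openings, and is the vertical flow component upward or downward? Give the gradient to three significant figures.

|i_v| ≈ 0.121; vertical flow is upward

Total head at OW-8: h = 405.44 m (water level in the standpipe).
Pressure head at OW-13: ψ = P/(ρg) = 434.8×1000 / (1000 × 9.81) = 44.32 m.
Total head at OW-13: h = z + ψ = 364.29 + 44.32 = 408.61 m.
Δh = h(OW-8) − h(OW-13) = 405.44 − 408.61 = -3.17 m.
Vertical separation Δz = 390.59 − 364.29 = 26.30 m.
|i_v| = |Δh| / Δz = 3.17 / 26.30 = 0.121.
Head is higher in the deep piezometer, so vertical flow is upward (discharge condition).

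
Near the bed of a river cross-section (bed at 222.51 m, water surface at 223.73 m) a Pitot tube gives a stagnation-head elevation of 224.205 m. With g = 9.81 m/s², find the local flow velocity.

Near the bed, under hydrostatic conditions, the piezometric head (z + ψ) equals the free-surface elevation, 223.73 m.
Velocity head = total − piezometric = 224.205 − 223.73 = 0.475 m.
v = √(2g·h_v) = √(2 × 9.81 × 0.475) = 3.05 m/s.

v ≈ 3.05 m/s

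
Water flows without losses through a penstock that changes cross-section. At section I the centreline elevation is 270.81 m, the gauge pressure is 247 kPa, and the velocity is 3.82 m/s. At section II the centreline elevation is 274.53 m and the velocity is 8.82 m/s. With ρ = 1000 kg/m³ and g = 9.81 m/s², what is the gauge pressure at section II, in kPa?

Pressure head at I: ψ₁ = P₁/(ρg) = 247×1000 / (1000 × 9.81) = 25.18 m.
Velocity heads: v₁²/2g = 3.82²/19.62 = 0.744 m; v₂²/2g = 8.82²/19.62 = 3.965 m.
Total head H = z₁ + ψ₁ + v₁²/2g = 270.81 + 25.18 + 0.744 = 296.73 m.
ψ₂ = H − z₂ − v₂²/2g = 296.73 − 274.53 − 3.965 = 18.24 m.
P₂ = ρgψ₂ = 1000 × 9.81 × 18.24 ≈ 179 kPa.

P₂ ≈ 179 kPa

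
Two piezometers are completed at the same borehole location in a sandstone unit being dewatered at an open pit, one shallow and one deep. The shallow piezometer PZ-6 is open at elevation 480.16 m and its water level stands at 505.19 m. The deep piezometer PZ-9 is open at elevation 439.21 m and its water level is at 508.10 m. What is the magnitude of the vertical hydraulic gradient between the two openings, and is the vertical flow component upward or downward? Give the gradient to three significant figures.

Total head at PZ-6: h = 505.19 m (water level in the standpipe).
Total head at PZ-9: h = 508.10 m.
Δh = h(PZ-6) − h(PZ-9) = 505.19 − 508.10 = -2.91 m.
Vertical separation Δz = 480.16 − 439.21 = 40.95 m.
|i_v| = |Δh| / Δz = 2.91 / 40.95 = 0.0711.
Head is higher in the deep piezometer, so vertical flow is upward (discharge condition).

|i_v| ≈ 0.0711; vertical flow is upward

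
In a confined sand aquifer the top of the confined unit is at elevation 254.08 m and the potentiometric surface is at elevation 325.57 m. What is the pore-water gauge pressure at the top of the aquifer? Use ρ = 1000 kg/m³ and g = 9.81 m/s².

P ≈ 701 kPa

Pressure head at the aquifer top: ψ = h − z = 325.57 − 254.08 = 71.49 m.
P = ρgψ = 1000 × 9.81 × 71.49 = 701317 Pa ≈ 701 kPa.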